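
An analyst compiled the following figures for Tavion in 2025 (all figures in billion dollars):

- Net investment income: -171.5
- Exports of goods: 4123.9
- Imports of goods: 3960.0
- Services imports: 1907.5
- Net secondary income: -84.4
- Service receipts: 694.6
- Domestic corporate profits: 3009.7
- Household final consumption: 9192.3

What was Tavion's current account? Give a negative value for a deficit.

-1304.9

Goods balance = 4123.9 - 3960.0 = 163.9
Services balance = 694.6 - 1907.5 = -1212.9
Trade balance (goods + services) = 163.9 + (-1212.9) = -1049.0
Net primary income = -171.5
Net secondary income = -84.4
Current account = -1049.0 + (-171.5) + (-84.4) = -1304.9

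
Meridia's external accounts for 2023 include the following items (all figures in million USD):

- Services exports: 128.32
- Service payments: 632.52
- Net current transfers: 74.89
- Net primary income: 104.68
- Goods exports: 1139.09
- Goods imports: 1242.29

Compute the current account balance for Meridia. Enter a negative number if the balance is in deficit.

-427.83

Goods balance = 1139.09 - 1242.29 = -103.20
Services balance = 128.32 - 632.52 = -504.20
Trade balance (goods + services) = -103.20 + (-504.20) = -607.40
Net primary income = 104.68
Net secondary income = 74.89
Current account = -607.40 + 104.68 + 74.89 = -427.83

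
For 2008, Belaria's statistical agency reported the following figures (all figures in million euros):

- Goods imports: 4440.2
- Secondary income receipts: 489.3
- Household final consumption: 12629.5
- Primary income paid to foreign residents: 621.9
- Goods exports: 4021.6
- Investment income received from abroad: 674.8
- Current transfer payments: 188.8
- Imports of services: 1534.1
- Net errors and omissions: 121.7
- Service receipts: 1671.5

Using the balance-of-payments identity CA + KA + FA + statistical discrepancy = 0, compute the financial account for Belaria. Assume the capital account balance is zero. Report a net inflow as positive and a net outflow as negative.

Goods balance = 4021.6 - 4440.2 = -418.6
Services balance = 1671.5 - 1534.1 = 137.4
Trade balance (goods + services) = -418.6 + 137.4 = -281.2
Net primary income = 674.8 - 621.9 = 52.9
Net secondary income = 489.3 - 188.8 = 300.5
Current account = -281.2 + 52.9 + 300.5 = 72.2
Financial account = -(72.2 + 121.7) = -193.9

-193.9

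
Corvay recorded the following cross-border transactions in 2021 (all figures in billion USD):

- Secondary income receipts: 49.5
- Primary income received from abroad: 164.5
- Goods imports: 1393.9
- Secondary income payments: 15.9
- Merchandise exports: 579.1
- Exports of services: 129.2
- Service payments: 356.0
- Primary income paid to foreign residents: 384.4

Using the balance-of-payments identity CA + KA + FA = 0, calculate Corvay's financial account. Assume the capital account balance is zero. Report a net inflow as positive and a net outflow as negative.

1227.9

Goods balance = 579.1 - 1393.9 = -814.8
Services balance = 129.2 - 356.0 = -226.8
Trade balance (goods + services) = -814.8 + (-226.8) = -1041.6
Net primary income = 164.5 - 384.4 = -219.9
Net secondary income = 49.5 - 15.9 = 33.6
Current account = -1041.6 + (-219.9) + 33.6 = -1227.9
Financial account = -(-1227.9) = 1227.9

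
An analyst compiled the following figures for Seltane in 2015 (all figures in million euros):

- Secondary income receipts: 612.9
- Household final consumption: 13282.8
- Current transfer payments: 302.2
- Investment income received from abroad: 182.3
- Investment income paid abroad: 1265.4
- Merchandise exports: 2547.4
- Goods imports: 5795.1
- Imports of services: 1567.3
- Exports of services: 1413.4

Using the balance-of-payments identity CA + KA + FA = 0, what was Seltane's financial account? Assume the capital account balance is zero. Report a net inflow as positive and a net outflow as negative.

4174.0

Goods balance = 2547.4 - 5795.1 = -3247.7
Services balance = 1413.4 - 1567.3 = -153.9
Trade balance (goods + services) = -3247.7 + (-153.9) = -3401.6
Net primary income = 182.3 - 1265.4 = -1083.1
Net secondary income = 612.9 - 302.2 = 310.7
Current account = -3401.6 + (-1083.1) + 310.7 = -4174.0
Financial account = -(-4174.0) = 4174.0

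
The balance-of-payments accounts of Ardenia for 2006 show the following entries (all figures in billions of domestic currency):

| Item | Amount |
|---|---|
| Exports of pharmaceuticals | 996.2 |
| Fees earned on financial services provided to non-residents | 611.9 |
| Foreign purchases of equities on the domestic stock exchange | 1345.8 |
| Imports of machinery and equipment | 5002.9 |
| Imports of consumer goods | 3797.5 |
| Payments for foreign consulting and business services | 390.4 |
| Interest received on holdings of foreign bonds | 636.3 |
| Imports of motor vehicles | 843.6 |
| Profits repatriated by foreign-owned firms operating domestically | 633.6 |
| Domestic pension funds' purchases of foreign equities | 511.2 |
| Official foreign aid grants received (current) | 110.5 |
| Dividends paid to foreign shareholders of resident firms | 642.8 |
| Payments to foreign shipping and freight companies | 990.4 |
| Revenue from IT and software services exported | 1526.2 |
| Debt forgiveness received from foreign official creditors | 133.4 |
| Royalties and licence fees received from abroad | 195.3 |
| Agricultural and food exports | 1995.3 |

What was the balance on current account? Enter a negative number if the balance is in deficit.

-6229.5

Goods: -843.6 - 5002.9 - 3797.5 + 1995.3 + 996.2 = -6652.5
Services: -390.4 + 1526.2 - 990.4 + 195.3 + 611.9 = 952.6
Primary income: -633.6 - 642.8 + 636.3 = -640.1
Secondary income: 110.5
Current account = (-6652.5) + 952.6 + (-640.1) + 110.5 = -6229.5
(Excluded from the current account — financial account: foreign purchases of equities on the domestic stock exchange 1345.8, domestic pension funds' purchases of foreign equities 511.2; capital account: debt forgiveness received from foreign official creditors 133.4.)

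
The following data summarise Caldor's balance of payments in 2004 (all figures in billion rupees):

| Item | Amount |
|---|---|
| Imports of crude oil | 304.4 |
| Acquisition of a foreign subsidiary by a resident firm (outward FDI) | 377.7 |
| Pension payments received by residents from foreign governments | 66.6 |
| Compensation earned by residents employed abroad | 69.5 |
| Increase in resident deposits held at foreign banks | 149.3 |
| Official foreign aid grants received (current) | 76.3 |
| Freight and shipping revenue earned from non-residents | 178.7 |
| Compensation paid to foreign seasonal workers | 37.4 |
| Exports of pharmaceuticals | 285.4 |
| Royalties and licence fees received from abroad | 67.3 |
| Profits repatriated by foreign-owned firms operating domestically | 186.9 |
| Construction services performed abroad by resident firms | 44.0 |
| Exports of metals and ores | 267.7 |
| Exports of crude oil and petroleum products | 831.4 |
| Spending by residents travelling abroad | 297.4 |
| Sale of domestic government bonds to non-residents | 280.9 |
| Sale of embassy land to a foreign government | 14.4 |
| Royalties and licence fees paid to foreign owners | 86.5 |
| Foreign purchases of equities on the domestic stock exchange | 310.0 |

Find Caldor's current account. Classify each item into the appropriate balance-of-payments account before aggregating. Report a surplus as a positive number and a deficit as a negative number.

Goods: 267.7 + 285.4 - 304.4 + 831.4 = 1080.1
Services: 44.0 - 86.5 - 297.4 + 178.7 + 67.3 = -93.9
Primary income: 69.5 - 186.9 - 37.4 = -154.8
Secondary income: 76.3 + 66.6 = 142.9
Current account = 1080.1 + (-93.9) + (-154.8) + 142.9 = 974.3
(Excluded from the current account — financial account: acquisition of a foreign subsidiary by a resident firm (outward FDI) 377.7, increase in resident deposits held at foreign banks 149.3, sale of domestic government bonds to non-residents 280.9, foreign purchases of equities on the domestic stock exchange 310.0; capital account: sale of embassy land to a foreign government 14.4.)

974.3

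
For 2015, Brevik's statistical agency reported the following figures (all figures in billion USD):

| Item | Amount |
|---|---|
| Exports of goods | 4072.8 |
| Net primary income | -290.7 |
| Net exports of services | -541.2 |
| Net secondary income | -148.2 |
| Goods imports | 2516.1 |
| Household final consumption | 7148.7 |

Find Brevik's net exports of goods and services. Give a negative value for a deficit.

1015.5

Goods balance = 4072.8 - 2516.1 = 1556.7
Services balance = -541.2
Trade balance (goods + services) = 1556.7 + (-541.2) = 1015.5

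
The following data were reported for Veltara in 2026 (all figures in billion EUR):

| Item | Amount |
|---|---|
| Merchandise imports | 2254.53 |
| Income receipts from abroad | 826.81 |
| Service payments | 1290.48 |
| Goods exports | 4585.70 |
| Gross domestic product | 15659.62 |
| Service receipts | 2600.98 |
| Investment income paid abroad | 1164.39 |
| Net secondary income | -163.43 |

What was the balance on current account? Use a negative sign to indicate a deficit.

Goods balance = 4585.70 - 2254.53 = 2331.17
Services balance = 2600.98 - 1290.48 = 1310.50
Trade balance (goods + services) = 2331.17 + 1310.50 = 3641.67
Net primary income = 826.81 - 1164.39 = -337.58
Net secondary income = -163.43
Current account = 3641.67 + (-337.58) + (-163.43) = 3140.66

3140.66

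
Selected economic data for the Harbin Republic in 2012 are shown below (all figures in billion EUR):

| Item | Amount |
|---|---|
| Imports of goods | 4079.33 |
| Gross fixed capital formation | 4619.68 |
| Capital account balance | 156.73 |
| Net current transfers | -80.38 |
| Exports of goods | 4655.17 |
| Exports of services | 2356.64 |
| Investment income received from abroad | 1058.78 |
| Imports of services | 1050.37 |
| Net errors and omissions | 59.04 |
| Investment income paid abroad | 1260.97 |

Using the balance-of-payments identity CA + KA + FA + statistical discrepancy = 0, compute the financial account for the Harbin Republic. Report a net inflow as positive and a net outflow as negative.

-1815.31

Goods balance = 4655.17 - 4079.33 = 575.84
Services balance = 2356.64 - 1050.37 = 1306.27
Trade balance (goods + services) = 575.84 + 1306.27 = 1882.11
Net primary income = 1058.78 - 1260.97 = -202.19
Net secondary income = -80.38
Current account = 1882.11 + (-202.19) + (-80.38) = 1599.54
Financial account = -(1599.54 + 156.73 + 59.04) = -1815.31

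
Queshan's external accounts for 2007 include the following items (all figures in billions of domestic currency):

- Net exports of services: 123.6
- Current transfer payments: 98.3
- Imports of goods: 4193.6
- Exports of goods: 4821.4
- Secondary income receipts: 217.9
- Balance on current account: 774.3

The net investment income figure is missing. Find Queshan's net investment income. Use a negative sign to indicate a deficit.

-96.7

Current account = goods balance + services balance + net primary income + net secondary income
Sum of the known components = 871.0
Net investment income = CA - (known components) = 774.3 - 871.0 = -96.7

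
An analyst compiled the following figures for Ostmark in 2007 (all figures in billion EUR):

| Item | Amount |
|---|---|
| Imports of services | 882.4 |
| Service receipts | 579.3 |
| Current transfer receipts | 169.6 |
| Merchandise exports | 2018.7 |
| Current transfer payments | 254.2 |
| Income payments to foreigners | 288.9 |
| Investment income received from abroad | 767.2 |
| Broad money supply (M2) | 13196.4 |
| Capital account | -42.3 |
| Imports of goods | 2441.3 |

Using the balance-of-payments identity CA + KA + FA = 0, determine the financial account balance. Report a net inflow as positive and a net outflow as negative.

Goods balance = 2018.7 - 2441.3 = -422.6
Services balance = 579.3 - 882.4 = -303.1
Trade balance (goods + services) = -422.6 + (-303.1) = -725.7
Net primary income = 767.2 - 288.9 = 478.3
Net secondary income = 169.6 - 254.2 = -84.6
Current account = -725.7 + 478.3 + (-84.6) = -332.0
Financial account = -(-332.0 + (-42.3)) = 374.3

374.3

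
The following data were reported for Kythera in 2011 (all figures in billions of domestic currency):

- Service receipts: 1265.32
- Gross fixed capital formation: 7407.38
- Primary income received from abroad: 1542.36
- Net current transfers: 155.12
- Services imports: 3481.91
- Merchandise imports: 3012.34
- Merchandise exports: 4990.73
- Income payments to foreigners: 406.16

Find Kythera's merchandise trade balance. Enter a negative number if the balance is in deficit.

Goods balance = 4990.73 - 3012.34 = 1978.39

1978.39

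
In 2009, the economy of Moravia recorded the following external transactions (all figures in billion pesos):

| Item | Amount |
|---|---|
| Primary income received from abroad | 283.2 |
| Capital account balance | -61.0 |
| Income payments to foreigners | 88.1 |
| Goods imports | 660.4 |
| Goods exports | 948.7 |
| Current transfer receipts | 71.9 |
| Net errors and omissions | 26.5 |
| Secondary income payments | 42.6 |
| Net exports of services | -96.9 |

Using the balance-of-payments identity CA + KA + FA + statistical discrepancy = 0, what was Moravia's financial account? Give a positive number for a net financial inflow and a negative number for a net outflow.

Goods balance = 948.7 - 660.4 = 288.3
Services balance = -96.9
Trade balance (goods + services) = 288.3 + (-96.9) = 191.4
Net primary income = 283.2 - 88.1 = 195.1
Net secondary income = 71.9 - 42.6 = 29.3
Current account = 191.4 + 195.1 + 29.3 = 415.8
Financial account = -(415.8 + (-61.0) + 26.5) = -381.3

-381.3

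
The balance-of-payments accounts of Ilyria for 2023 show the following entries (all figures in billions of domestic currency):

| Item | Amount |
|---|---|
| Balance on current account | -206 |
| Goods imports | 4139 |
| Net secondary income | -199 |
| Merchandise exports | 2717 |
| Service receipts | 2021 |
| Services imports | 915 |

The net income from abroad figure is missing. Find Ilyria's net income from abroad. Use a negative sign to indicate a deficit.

Current account = goods balance + services balance + net primary income + net secondary income
Sum of the known components = -515
Net income from abroad = CA - (known components) = -206 - (-515) = 309

309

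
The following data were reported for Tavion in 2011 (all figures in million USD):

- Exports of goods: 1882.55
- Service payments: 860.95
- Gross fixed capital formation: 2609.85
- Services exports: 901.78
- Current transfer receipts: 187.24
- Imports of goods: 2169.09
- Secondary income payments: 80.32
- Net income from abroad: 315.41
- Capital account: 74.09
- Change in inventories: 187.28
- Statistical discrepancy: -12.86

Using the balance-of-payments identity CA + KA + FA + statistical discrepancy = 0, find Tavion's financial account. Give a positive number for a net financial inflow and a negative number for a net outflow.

Goods balance = 1882.55 - 2169.09 = -286.54
Services balance = 901.78 - 860.95 = 40.83
Trade balance (goods + services) = -286.54 + 40.83 = -245.71
Net primary income = 315.41
Net secondary income = 187.24 - 80.32 = 106.92
Current account = -245.71 + 315.41 + 106.92 = 176.62
Financial account = -(176.62 + 74.09 + (-12.86)) = -237.85

-237.85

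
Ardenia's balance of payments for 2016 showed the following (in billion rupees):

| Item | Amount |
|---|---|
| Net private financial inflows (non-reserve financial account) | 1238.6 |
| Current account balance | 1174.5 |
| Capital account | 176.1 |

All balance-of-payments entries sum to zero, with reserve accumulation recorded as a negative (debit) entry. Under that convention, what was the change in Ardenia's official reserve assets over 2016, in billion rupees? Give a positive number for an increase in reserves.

Official reserve transactions balance = -(1174.5 + 176.1 + 1238.6) = -2589.2
An accumulation of reserves is recorded as a debit (negative entry), so the change in the stock of reserves is the negative of that balance.
Change in official reserves = -(-2589.2) = 2589.2

2589.2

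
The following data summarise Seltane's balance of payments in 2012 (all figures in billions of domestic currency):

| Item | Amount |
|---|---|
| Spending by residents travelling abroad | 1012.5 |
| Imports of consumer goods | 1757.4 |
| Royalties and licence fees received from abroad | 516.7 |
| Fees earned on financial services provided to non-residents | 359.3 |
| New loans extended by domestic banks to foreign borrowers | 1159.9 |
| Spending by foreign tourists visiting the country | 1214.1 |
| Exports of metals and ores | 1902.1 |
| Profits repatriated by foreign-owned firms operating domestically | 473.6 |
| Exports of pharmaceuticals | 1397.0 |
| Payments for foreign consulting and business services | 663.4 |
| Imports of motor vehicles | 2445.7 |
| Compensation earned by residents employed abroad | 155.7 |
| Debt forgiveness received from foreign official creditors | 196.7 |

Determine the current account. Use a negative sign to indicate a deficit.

Goods: -1757.4 - 2445.7 + 1902.1 + 1397.0 = -904.0
Services: -1012.5 + 516.7 + 1214.1 - 663.4 + 359.3 = 414.2
Primary income: -473.6 + 155.7 = -317.9
Current account = (-904.0) + 414.2 + (-317.9) = -807.7
(Excluded from the current account — financial account: new loans extended by domestic banks to foreign borrowers 1159.9; capital account: debt forgiveness received from foreign official creditors 196.7.)

-807.7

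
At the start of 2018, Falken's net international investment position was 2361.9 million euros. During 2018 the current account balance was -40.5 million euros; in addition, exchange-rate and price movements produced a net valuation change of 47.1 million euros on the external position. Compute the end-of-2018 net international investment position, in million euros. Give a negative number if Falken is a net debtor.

Change in NIIP = current account + net valuation change = -40.5 + 47.1 = 6.6
End-of-year NIIP = 2361.9 + 6.6 = 2368.5

2368.5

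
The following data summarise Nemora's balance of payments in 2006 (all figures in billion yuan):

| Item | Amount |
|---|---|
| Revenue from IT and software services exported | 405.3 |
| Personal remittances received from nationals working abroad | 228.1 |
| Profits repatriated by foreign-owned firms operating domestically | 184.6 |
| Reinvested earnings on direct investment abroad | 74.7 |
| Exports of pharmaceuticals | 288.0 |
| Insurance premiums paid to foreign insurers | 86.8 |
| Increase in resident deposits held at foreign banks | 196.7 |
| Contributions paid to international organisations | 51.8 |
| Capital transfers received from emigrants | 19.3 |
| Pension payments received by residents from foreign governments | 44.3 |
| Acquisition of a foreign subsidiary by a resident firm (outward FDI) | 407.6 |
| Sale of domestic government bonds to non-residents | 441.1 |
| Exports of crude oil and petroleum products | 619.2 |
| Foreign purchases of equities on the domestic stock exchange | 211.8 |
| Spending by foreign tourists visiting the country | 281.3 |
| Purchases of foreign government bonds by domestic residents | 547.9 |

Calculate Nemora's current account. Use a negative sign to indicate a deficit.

1617.7

Goods: 619.2 + 288.0 = 907.2
Services: 405.3 - 86.8 + 281.3 = 599.8
Primary income: 74.7 - 184.6 = -109.9
Secondary income: -51.8 + 44.3 + 228.1 = 220.6
Current account = 907.2 + 599.8 + (-109.9) + 220.6 = 1617.7
(Excluded from the current account — financial account: increase in resident deposits held at foreign banks 196.7, acquisition of a foreign subsidiary by a resident firm (outward FDI) 407.6, sale of domestic government bonds to non-residents 441.1, foreign purchases of equities on the domestic stock exchange 211.8, purchases of foreign government bonds by domestic residents 547.9; capital account: capital transfers received from emigrants 19.3.)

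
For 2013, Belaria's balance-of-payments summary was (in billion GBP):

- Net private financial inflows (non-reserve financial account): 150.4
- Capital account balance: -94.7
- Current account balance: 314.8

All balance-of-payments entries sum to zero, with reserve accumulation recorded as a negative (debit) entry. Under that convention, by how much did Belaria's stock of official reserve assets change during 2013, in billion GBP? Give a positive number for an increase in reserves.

Official reserve transactions balance = -(314.8 + (-94.7) + 150.4) = -370.5
An accumulation of reserves is recorded as a debit (negative entry), so the change in the stock of reserves is the negative of that balance.
Change in official reserves = -(-370.5) = 370.5

370.5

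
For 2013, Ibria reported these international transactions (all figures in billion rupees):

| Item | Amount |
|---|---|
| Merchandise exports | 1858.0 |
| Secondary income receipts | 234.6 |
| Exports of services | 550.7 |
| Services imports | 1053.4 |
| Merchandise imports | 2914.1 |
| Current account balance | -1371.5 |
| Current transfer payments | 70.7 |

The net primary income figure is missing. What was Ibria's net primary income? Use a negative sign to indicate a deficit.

23.4

Current account = goods balance + services balance + net primary income + net secondary income
Sum of the known components = -1394.9
Net primary income = CA - (known components) = -1371.5 - (-1394.9) = 23.4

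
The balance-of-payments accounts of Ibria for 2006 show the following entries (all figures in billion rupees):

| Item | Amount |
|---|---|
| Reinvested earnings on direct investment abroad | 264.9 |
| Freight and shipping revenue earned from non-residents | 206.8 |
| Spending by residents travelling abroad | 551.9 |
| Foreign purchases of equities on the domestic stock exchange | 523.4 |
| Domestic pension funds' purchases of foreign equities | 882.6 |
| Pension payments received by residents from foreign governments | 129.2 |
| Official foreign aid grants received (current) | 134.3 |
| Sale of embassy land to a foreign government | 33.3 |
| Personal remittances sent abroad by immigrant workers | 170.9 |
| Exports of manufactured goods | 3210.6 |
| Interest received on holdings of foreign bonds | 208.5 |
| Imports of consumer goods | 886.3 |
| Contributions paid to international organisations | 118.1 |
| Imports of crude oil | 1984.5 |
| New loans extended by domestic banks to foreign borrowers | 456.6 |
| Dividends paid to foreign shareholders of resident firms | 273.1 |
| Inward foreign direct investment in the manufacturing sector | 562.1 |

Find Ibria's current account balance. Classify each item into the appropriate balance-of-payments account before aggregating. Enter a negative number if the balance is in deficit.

Goods: 3210.6 - 1984.5 - 886.3 = 339.8
Services: -551.9 + 206.8 = -345.1
Primary income: 264.9 + 208.5 - 273.1 = 200.3
Secondary income: 134.3 - 170.9 + 129.2 - 118.1 = -25.5
Current account = 339.8 + (-345.1) + 200.3 + (-25.5) = 169.5
(Excluded from the current account — financial account: foreign purchases of equities on the domestic stock exchange 523.4, domestic pension funds' purchases of foreign equities 882.6, new loans extended by domestic banks to foreign borrowers 456.6, inward foreign direct investment in the manufacturing sector 562.1; capital account: sale of embassy land to a foreign government 33.3.)

169.5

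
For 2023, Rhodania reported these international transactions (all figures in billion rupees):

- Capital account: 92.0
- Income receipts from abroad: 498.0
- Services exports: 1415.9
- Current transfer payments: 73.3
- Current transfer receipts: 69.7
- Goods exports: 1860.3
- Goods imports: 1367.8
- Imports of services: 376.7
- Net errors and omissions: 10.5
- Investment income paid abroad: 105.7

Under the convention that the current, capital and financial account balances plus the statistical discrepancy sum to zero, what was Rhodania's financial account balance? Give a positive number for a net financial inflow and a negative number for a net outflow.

Goods balance = 1860.3 - 1367.8 = 492.5
Services balance = 1415.9 - 376.7 = 1039.2
Trade balance (goods + services) = 492.5 + 1039.2 = 1531.7
Net primary income = 498.0 - 105.7 = 392.3
Net secondary income = 69.7 - 73.3 = -3.6
Current account = 1531.7 + 392.3 + (-3.6) = 1920.4
Financial account = -(1920.4 + 92.0 + 10.5) = -2022.9

-2022.9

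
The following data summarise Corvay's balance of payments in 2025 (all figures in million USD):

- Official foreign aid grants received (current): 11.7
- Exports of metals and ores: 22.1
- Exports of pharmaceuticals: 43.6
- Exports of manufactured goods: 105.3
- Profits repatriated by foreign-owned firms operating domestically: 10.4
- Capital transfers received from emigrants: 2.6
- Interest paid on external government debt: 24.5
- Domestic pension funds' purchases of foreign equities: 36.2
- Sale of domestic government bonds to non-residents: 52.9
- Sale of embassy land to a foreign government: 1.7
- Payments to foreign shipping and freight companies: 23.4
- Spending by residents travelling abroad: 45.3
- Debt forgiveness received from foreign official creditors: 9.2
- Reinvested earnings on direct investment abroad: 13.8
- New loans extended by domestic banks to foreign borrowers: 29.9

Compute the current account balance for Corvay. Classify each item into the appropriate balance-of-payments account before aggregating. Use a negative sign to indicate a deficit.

92.9

Goods: 22.1 + 105.3 + 43.6 = 171.0
Services: -23.4 - 45.3 = -68.7
Primary income: 13.8 - 10.4 - 24.5 = -21.1
Secondary income: 11.7
Current account = 171.0 + (-68.7) + (-21.1) + 11.7 = 92.9
(Excluded from the current account — capital account: capital transfers received from emigrants 2.6, sale of embassy land to a foreign government 1.7, debt forgiveness received from foreign official creditors 9.2; financial account: domestic pension funds' purchases of foreign equities 36.2, sale of domestic government bonds to non-residents 52.9, new loans extended by domestic banks to foreign borrowers 29.9.)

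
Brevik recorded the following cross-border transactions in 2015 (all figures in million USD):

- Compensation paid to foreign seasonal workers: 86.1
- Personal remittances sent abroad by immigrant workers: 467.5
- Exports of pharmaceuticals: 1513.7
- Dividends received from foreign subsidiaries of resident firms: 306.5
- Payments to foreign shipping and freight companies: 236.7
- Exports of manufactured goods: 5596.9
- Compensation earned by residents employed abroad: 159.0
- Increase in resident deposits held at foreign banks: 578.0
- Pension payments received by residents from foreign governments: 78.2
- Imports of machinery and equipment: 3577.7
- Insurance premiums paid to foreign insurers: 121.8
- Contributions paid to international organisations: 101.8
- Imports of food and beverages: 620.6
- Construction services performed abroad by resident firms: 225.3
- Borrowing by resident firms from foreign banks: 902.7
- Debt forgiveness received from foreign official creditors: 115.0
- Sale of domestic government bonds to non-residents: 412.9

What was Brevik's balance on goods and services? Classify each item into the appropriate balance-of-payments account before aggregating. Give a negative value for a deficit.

Goods: 1513.7 - 620.6 - 3577.7 + 5596.9 = 2912.3
Services: -236.7 - 121.8 + 225.3 = -133.2
Trade balance = 2912.3 + (-133.2) = 2779.1
(Excluded from the trade balance — primary income: compensation paid to foreign seasonal workers 86.1, dividends received from foreign subsidiaries of resident firms 306.5, compensation earned by residents employed abroad 159.0; secondary income: personal remittances sent abroad by immigrant workers 467.5, pension payments received by residents from foreign governments 78.2, contributions paid to international organisations 101.8; financial account: increase in resident deposits held at foreign banks 578.0, borrowing by resident firms from foreign banks 902.7, sale of domestic government bonds to non-residents 412.9; capital account: debt forgiveness received from foreign official creditors 115.0.)

2779.1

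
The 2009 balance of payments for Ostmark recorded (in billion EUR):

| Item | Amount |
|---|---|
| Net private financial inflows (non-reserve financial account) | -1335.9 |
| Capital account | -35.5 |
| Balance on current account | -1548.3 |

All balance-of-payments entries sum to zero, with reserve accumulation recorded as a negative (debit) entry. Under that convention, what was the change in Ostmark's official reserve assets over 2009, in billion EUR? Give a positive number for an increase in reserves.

Official reserve transactions balance = -((-1548.3) + (-35.5) + (-1335.9)) = 2919.7
An accumulation of reserves is recorded as a debit (negative entry), so the change in the stock of reserves is the negative of that balance.
Change in official reserves = -(2919.7) = -2919.7

-2919.7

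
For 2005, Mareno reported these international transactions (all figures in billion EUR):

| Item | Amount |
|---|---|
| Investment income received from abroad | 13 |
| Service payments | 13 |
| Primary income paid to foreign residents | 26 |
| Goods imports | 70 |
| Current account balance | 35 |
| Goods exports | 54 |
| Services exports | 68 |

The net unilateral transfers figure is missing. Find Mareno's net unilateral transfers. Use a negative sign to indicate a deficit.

9

Current account = goods balance + services balance + net primary income + net secondary income
Sum of the known components = 26
Net unilateral transfers = CA - (known components) = 35 - 26 = 9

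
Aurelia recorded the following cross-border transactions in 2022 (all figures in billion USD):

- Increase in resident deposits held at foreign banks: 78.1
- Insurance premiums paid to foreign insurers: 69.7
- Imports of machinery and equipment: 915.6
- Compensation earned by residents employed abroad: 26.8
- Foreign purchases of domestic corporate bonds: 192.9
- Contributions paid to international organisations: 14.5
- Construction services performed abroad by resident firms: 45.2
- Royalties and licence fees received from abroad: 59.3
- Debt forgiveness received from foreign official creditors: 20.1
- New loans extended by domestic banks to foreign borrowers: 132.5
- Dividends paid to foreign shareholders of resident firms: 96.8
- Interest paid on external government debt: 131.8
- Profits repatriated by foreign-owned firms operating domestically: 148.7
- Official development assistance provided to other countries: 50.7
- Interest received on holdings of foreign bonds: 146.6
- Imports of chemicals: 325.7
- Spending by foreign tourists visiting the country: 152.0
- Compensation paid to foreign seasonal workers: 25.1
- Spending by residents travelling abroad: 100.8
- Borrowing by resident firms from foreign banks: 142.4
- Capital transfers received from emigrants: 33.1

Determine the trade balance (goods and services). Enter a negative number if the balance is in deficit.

-1155.3

Goods: -325.7 - 915.6 = -1241.3
Services: -100.8 + 59.3 + 45.2 - 69.7 + 152.0 = 86.0
Trade balance = -1241.3 + 86.0 = -1155.3
(Excluded from the trade balance — financial account: increase in resident deposits held at foreign banks 78.1, foreign purchases of domestic corporate bonds 192.9, new loans extended by domestic banks to foreign borrowers 132.5, borrowing by resident firms from foreign banks 142.4; primary income: compensation earned by residents employed abroad 26.8, dividends paid to foreign shareholders of resident firms 96.8, interest paid on external government debt 131.8, profits repatriated by foreign-owned firms operating domestically 148.7, interest received on holdings of foreign bonds 146.6, compensation paid to foreign seasonal workers 25.1; secondary income: contributions paid to international organisations 14.5, official development assistance provided to other countries 50.7; capital account: debt forgiveness received from foreign official creditors 20.1, capital transfers received from emigrants 33.1.)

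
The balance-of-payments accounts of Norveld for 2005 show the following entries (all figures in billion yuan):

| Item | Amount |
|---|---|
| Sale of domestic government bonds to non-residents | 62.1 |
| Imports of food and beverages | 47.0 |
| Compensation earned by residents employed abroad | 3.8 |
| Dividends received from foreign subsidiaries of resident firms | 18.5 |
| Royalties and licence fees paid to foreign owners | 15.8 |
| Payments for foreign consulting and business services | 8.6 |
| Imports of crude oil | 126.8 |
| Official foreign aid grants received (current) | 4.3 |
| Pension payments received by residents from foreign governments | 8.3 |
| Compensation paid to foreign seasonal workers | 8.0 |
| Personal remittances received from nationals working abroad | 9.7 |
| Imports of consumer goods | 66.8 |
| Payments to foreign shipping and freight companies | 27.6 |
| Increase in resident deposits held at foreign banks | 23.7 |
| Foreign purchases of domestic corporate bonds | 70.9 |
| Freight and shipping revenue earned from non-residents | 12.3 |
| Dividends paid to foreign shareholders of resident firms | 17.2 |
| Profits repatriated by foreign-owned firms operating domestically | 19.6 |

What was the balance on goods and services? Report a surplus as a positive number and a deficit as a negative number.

Goods: -126.8 - 66.8 - 47.0 = -240.6
Services: 12.3 - 27.6 - 15.8 - 8.6 = -39.7
Trade balance = -240.6 + (-39.7) = -280.3
(Excluded from the trade balance — financial account: sale of domestic government bonds to non-residents 62.1, increase in resident deposits held at foreign banks 23.7, foreign purchases of domestic corporate bonds 70.9; primary income: compensation earned by residents employed abroad 3.8, dividends received from foreign subsidiaries of resident firms 18.5, compensation paid to foreign seasonal workers 8.0, dividends paid to foreign shareholders of resident firms 17.2, profits repatriated by foreign-owned firms operating domestically 19.6; secondary income: official foreign aid grants received (current) 4.3, pension payments received by residents from foreign governments 8.3, personal remittances received from nationals working abroad 9.7.)

-280.3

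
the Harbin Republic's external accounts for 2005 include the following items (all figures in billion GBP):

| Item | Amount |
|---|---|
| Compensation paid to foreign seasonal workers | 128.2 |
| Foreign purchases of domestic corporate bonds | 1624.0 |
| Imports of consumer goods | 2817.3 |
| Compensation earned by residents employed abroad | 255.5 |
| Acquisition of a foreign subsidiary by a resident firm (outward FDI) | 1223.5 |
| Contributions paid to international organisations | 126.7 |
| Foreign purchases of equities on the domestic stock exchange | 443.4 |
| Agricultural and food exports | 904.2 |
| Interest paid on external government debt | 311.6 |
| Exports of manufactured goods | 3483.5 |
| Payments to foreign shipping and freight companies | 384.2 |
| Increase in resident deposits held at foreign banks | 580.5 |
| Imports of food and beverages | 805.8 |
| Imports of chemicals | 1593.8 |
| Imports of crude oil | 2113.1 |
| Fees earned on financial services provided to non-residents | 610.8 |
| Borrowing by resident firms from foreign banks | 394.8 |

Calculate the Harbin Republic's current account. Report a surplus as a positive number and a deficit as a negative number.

-3026.7

Goods: -2817.3 - 2113.1 + 3483.5 + 904.2 - 805.8 - 1593.8 = -2942.3
Services: 610.8 - 384.2 = 226.6
Primary income: 255.5 - 128.2 - 311.6 = -184.3
Secondary income: -126.7
Current account = (-2942.3) + 226.6 + (-184.3) + (-126.7) = -3026.7
(Excluded from the current account — financial account: foreign purchases of domestic corporate bonds 1624.0, acquisition of a foreign subsidiary by a resident firm (outward FDI) 1223.5, foreign purchases of equities on the domestic stock exchange 443.4, increase in resident deposits held at foreign banks 580.5, borrowing by resident firms from foreign banks 394.8.)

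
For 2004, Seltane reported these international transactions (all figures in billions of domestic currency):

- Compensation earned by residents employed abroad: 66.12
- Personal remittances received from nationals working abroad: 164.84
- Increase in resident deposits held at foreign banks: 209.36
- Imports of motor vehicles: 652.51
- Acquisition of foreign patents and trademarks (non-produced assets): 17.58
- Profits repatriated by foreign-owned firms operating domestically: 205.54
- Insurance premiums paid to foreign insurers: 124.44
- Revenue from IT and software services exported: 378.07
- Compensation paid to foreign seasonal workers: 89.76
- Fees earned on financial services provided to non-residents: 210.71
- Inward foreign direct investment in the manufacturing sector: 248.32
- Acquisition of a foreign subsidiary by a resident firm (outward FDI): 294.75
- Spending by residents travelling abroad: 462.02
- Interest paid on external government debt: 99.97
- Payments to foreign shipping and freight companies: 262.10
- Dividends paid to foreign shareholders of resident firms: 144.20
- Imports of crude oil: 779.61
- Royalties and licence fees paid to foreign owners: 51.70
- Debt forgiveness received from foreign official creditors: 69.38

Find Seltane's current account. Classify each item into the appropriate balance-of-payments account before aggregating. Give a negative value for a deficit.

-2052.11

Goods: -652.51 - 779.61 = -1432.12
Services: -51.70 - 262.10 + 378.07 - 124.44 + 210.71 - 462.02 = -311.48
Primary income: 66.12 - 89.76 - 144.20 - 205.54 - 99.97 = -473.35
Secondary income: 164.84
Current account = (-1432.12) + (-311.48) + (-473.35) + 164.84 = -2052.11
(Excluded from the current account — financial account: increase in resident deposits held at foreign banks 209.36, inward foreign direct investment in the manufacturing sector 248.32, acquisition of a foreign subsidiary by a resident firm (outward FDI) 294.75; capital account: acquisition of foreign patents and trademarks (non-produced assets) 17.58, debt forgiveness received from foreign official creditors 69.38.)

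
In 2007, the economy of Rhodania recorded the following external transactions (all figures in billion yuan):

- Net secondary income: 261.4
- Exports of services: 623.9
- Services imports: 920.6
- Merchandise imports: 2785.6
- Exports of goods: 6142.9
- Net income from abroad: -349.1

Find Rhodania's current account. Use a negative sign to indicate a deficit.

2972.9

Goods balance = 6142.9 - 2785.6 = 3357.3
Services balance = 623.9 - 920.6 = -296.7
Trade balance (goods + services) = 3357.3 + (-296.7) = 3060.6
Net primary income = -349.1
Net secondary income = 261.4
Current account = 3060.6 + (-349.1) + 261.4 = 2972.9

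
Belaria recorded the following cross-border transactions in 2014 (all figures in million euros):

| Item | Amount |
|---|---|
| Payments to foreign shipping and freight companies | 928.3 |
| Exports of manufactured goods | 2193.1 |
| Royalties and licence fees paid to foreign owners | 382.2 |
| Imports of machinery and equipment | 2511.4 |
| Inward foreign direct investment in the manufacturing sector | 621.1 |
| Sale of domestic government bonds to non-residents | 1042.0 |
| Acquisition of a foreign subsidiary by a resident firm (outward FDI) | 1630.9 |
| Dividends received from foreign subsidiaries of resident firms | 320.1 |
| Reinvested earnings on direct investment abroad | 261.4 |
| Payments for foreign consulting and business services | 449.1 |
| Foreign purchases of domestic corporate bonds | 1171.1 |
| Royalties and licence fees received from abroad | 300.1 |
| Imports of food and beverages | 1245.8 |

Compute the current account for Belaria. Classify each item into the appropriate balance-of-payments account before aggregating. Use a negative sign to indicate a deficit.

Goods: -1245.8 + 2193.1 - 2511.4 = -1564.1
Services: -449.1 - 382.2 - 928.3 + 300.1 = -1459.5
Primary income: 261.4 + 320.1 = 581.5
Current account = (-1564.1) + (-1459.5) + 581.5 = -2442.1
(Excluded from the current account — financial account: inward foreign direct investment in the manufacturing sector 621.1, sale of domestic government bonds to non-residents 1042.0, acquisition of a foreign subsidiary by a resident firm (outward FDI) 1630.9, foreign purchases of domestic corporate bonds 1171.1.)

-2442.1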